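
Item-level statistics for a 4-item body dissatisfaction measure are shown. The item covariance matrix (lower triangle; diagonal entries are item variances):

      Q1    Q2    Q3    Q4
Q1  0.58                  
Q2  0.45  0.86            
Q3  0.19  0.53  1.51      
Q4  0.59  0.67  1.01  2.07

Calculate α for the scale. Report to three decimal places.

α = 0.771

sum of item variances = 0.58 + 0.86 + 1.51 + 2.07 = 5.02
Sum of the distinct covariances = 3.44
total variance = 5.02 + 2 × 3.44 = 11.90
α = (k/(k−1))·(1 − sum of item variances/total variance) = (4/3)·(1 − 5.02/11.90) = 0.771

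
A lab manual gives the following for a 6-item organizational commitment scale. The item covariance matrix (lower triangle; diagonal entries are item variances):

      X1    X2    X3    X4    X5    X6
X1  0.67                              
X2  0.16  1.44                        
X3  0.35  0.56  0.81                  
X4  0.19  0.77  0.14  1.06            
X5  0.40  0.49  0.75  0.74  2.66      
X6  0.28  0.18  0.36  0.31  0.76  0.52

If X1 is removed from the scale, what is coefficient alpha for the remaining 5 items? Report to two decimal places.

α = 0.76

Remaining items: X2, X3, X4, X5, X6 (k = 5).
Σσ²ᵢ = 1.44 + 0.81 + 1.06 + 2.66 + 0.52 = 6.49
total variance = 6.49 + 2 × 5.06 = 16.61
α (item deleted) = (5/4)·(1 − 6.49/16.61) = 0.76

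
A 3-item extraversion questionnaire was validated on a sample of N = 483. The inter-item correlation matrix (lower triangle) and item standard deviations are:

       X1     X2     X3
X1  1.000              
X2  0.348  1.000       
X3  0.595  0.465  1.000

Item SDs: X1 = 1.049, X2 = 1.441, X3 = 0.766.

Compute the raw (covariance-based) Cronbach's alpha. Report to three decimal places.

Σσ²ᵢ = 1.049² + 1.441² + 0.766² = 3.7636
Covariances σ_ij = r_ij · s_i · s_j:
  σ(X1,X2) = 0.348 × 1.049 × 1.441 = 0.5260
  σ(X1,X3) = 0.595 × 1.049 × 0.766 = 0.4781
  σ(X2,X3) = 0.465 × 1.441 × 0.766 = 0.5133
σ²_T = Σσ²ᵢ + 2·Σσ_ij = 3.7636 + 2 × 1.5174 = 6.7984
α = (3/2)·(1 − 3.7636/6.7984) = 0.670

α = 0.670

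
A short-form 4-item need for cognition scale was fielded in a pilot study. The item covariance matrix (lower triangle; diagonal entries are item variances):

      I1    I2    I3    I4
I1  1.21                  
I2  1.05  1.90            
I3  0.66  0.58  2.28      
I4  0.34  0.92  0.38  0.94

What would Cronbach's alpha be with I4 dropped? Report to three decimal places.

α = 0.689

Remaining items: I1, I2, I3 (k = 3).
ΣVar(i) = 1.21 + 1.90 + 2.28 = 5.39
σ²_total = 5.39 + 2 × 2.29 = 9.97
α (item deleted) = (3/2)·(1 − 5.39/9.97) = 0.689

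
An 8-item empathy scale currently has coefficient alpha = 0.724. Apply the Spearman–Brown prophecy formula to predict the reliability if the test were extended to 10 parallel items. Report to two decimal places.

Length factor m = 10/8 = 1.2500
α' = m·α / (1 + (m−1)·α)
   = 10/8 × 0.724 / (1 + (10/8 − 1) × 0.724)
   = 0.9050 / 1.1810 = 0.77

predicted reliability = 0.77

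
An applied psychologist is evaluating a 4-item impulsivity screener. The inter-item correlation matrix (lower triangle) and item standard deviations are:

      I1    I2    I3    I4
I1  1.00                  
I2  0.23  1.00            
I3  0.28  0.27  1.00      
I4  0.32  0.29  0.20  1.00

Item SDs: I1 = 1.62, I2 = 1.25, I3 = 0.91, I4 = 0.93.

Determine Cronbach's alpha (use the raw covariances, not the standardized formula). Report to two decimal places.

α = 0.57

Σσ²ᵢ = 1.62² + 1.25² + 0.91² + 0.93² = 5.8799
Covariances σ_ij = r_ij · s_i · s_j:
  σ(I1,I2) = 0.23 × 1.62 × 1.25 = 0.4658
  σ(I1,I3) = 0.28 × 1.62 × 0.91 = 0.4128
  σ(I1,I4) = 0.32 × 1.62 × 0.93 = 0.4821
  σ(I2,I3) = 0.27 × 1.25 × 0.91 = 0.3071
  σ(I2,I4) = 0.29 × 1.25 × 0.93 = 0.3371
  σ(I3,I4) = 0.20 × 0.91 × 0.93 = 0.1693
σ²_T = Σσ²ᵢ + 2·Σσ_ij = 5.8799 + 2 × 2.1742 = 10.2283
α = (4/3)·(1 − 5.8799/10.2283) = 0.57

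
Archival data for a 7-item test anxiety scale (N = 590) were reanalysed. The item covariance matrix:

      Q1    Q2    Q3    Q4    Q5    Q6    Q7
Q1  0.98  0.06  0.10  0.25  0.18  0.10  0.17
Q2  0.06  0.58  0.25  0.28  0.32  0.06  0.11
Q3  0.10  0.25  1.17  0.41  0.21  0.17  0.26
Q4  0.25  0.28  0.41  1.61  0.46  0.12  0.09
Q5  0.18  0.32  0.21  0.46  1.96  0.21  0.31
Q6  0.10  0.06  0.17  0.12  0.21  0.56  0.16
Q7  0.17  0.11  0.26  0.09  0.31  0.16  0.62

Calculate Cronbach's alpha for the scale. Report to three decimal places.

Cronbach's alpha = 0.623

Σσᵢ² = 0.98 + 0.58 + 1.17 + 1.61 + 1.96 + 0.56 + 0.62 = 7.48
Sum of the distinct covariances = 4.28
σ²_total = 7.48 + 2 × 4.28 = 16.04
α = (k/(k−1))·(1 − Σσᵢ²/σ²_total) = (7/6)·(1 − 7.48/16.04) = 0.623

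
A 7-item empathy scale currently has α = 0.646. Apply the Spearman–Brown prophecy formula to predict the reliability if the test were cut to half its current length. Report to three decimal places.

Length factor m = 1/2
α' = m·α / (1 − (1−m)·α)
   = 1/2 × 0.646 / (1 − (1 − 1/2) × 0.646)
   = 0.3230 / 0.6770 = 0.477

predicted reliability = 0.477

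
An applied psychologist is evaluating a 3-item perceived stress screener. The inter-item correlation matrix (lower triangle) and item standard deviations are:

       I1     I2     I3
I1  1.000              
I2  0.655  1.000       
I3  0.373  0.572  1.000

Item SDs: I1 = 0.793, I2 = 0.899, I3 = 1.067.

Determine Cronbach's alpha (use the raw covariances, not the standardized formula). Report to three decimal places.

α = 0.762

Σσ²ᵢ = 0.793² + 0.899² + 1.067² = 2.5755
Covariances σ_ij = r_ij · s_i · s_j:
  σ(I1,I2) = 0.655 × 0.793 × 0.899 = 0.4670
  σ(I1,I3) = 0.373 × 0.793 × 1.067 = 0.3156
  σ(I2,I3) = 0.572 × 0.899 × 1.067 = 0.5487
σ²_T = Σσ²ᵢ + 2·Σσ_ij = 2.5755 + 2 × 1.3313 = 5.2381
α = (3/2)·(1 − 2.5755/5.2381) = 0.762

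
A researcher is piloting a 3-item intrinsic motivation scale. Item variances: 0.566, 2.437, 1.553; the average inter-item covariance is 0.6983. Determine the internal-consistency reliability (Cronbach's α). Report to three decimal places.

Σσ²ᵢ = 0.566 + 2.437 + 1.553 = 4.556
Sum of the 3 distinct covariances = 3 × 0.6983 = 2.0949
Var(T) = Σσ²ᵢ + 2·Σcov = 4.556 + 2 × 2.0949 = 8.7458
α = (3/2)·(1 − 4.556/8.7458) = 0.719

α = 0.719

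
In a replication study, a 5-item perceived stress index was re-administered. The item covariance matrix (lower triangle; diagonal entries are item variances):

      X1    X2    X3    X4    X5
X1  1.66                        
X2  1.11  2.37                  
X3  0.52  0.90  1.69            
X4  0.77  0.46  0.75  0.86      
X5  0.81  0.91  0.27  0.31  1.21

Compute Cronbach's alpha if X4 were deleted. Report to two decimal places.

Remaining items: X1, X2, X3, X5 (k = 4).
sum of item variances = 1.66 + 2.37 + 1.69 + 1.21 = 6.93
σ²_T = 6.93 + 2 × 4.52 = 15.97
α (item deleted) = (4/3)·(1 − 6.93/15.97) = 0.75

Cronbach's alpha = 0.75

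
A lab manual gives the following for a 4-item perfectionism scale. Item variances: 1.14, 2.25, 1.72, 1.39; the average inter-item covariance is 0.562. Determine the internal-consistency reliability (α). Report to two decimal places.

α = 0.68

ΣVar(i) = 1.14 + 2.25 + 1.72 + 1.39 = 6.50
Sum of the 6 distinct covariances = 6 × 0.562 = 3.372
σ²_T = ΣVar(i) + 2·Σcov = 6.50 + 2 × 3.372 = 13.244
α = (4/3)·(1 − 6.50/13.244) = 0.68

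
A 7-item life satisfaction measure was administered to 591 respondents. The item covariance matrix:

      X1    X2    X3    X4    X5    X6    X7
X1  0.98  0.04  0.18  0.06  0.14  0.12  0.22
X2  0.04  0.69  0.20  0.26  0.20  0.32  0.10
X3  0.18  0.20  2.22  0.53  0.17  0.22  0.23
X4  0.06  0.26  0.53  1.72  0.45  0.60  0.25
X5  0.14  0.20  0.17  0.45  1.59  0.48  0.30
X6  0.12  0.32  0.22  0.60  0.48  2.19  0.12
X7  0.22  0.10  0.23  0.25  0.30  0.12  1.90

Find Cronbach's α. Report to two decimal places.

α = 0.56

sum of item variances = 0.98 + 0.69 + 2.22 + 1.72 + 1.59 + 2.19 + 1.90 = 11.29
Sum of off-diagonal covariances = 5.19
total variance = 11.29 + 2 × 5.19 = 21.67
α = (k/(k−1))·(1 − sum of item variances/total variance) = (7/6)·(1 − 11.29/21.67) = 0.56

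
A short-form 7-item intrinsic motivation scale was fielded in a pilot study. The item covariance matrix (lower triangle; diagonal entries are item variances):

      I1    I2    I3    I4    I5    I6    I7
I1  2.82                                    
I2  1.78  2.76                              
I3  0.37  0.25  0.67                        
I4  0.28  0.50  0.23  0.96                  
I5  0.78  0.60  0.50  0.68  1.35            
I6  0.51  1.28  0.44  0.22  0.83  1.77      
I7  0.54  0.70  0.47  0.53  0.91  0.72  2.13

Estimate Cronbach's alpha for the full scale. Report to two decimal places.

Cronbach's alpha = 0.79

Σσ²ᵢ = 2.82 + 2.76 + 0.67 + 0.96 + 1.35 + 1.77 + 2.13 = 12.46
Sum of off-diagonal covariances = 13.12
σ²_total = 12.46 + 2 × 13.12 = 38.70
α = (k/(k−1))·(1 − Σσ²ᵢ/σ²_total) = (7/6)·(1 − 12.46/38.70) = 0.79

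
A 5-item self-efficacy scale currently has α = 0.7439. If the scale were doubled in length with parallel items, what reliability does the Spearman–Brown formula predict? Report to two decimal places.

predicted reliability = 0.85

Length factor m = 2
α' = m·α / (1 + (m−1)·α)
   = 2 × 0.7439 / (1 + (2 − 1) × 0.7439)
   = 1.4878 / 1.7439 = 0.85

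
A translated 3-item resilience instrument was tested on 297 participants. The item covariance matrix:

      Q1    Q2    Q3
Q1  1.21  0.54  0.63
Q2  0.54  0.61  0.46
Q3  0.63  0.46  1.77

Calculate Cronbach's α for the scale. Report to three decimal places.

α = 0.714

ΣVar(i) = 1.21 + 0.61 + 1.77 = 3.59
Sum of off-diagonal covariances = 1.63
total variance = 3.59 + 2 × 1.63 = 6.85
α = (k/(k−1))·(1 − ΣVar(i)/total variance) = (3/2)·(1 − 3.59/6.85) = 0.714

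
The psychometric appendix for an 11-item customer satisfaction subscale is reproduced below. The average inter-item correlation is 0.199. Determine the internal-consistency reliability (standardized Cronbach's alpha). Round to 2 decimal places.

α = 0.73

Standardized α = k·r̄ / (1 + (k−1)·r̄) = 11 × 0.199 / (1 + 10 × 0.199)
  = 2.1890 / 2.9900 = 0.73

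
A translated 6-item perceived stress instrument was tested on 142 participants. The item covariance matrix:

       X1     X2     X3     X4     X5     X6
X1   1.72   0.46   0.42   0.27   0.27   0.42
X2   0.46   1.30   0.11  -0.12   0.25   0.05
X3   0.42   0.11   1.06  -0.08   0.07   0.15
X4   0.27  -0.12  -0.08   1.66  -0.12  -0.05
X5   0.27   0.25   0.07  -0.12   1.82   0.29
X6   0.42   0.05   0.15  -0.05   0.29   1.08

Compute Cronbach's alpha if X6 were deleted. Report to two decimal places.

Remaining items: X1, X2, X3, X4, X5 (k = 5).
Σσ²ᵢ = 1.72 + 1.30 + 1.06 + 1.66 + 1.82 = 7.56
Var(T) = 7.56 + 2 × 1.53 = 10.62
α (item deleted) = (5/4)·(1 − 7.56/10.62) = 0.36

Cronbach's alpha = 0.36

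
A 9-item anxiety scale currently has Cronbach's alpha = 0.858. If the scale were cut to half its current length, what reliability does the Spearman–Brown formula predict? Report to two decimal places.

Length factor m = 1/2
α' = m·α / (1 − (1−m)·α)
   = 1/2 × 0.858 / (1 − (1 − 1/2) × 0.858)
   = 0.4290 / 0.5710 = 0.75

predicted reliability = 0.75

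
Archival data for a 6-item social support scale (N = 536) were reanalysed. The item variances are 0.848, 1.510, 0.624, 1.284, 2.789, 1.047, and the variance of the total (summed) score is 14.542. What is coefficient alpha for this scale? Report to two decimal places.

Σσ²ᵢ = 0.848 + 1.510 + 0.624 + 1.284 + 2.789 + 1.047 = 8.102
α = (k/(k−1))·(1 − Σσ²ᵢ/σ²_T) = (6/5)·(1 − 8.102/14.542) = 0.53

α = 0.53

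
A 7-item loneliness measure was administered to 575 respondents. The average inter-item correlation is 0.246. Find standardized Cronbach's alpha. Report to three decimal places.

α = 0.695

Standardized α = k·r̄ / (1 + (k−1)·r̄) = 7 × 0.246 / (1 + 6 × 0.246)
  = 1.7220 / 2.4760 = 0.695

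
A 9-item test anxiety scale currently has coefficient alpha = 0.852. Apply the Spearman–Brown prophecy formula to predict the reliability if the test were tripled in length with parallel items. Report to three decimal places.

predicted reliability = 0.945

Length factor m = 3
α' = m·α / (1 + (m−1)·α)
   = 3 × 0.852 / (1 + (3 − 1) × 0.852)
   = 2.5560 / 2.7040 = 0.945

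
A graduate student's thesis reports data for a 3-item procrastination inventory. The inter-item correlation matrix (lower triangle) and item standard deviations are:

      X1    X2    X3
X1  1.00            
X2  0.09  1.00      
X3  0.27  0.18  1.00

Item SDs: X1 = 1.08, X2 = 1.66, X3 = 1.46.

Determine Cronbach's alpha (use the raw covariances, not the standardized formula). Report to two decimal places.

α = 0.38

Σσ²ᵢ = 1.08² + 1.66² + 1.46² = 6.0536
Covariances σ_ij = r_ij · s_i · s_j:
  σ(X1,X2) = 0.09 × 1.08 × 1.66 = 0.1614
  σ(X1,X3) = 0.27 × 1.08 × 1.46 = 0.4257
  σ(X2,X3) = 0.18 × 1.66 × 1.46 = 0.4362
σ²_T = Σσ²ᵢ + 2·Σσ_ij = 6.0536 + 2 × 1.0233 = 8.1002
α = (3/2)·(1 − 6.0536/8.1002) = 0.38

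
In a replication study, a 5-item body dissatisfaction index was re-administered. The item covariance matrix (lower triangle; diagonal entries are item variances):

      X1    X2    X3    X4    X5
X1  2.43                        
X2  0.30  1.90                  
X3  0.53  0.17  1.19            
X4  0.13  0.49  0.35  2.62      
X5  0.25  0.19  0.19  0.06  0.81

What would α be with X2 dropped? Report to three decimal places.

α = 0.400

Remaining items: X1, X3, X4, X5 (k = 4).
sum of item variances = 2.43 + 1.19 + 2.62 + 0.81 = 7.05
σ²_T = 7.05 + 2 × 1.51 = 10.07
α (item deleted) = (4/3)·(1 − 7.05/10.07) = 0.400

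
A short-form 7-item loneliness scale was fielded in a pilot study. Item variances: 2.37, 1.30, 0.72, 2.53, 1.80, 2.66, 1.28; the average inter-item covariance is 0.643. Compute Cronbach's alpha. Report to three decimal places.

Cronbach's alpha = 0.794

Σσᵢ² = 2.37 + 1.30 + 0.72 + 2.53 + 1.80 + 2.66 + 1.28 = 12.66
Sum of the 21 distinct covariances = 21 × 0.643 = 13.503
σ²_total = Σσᵢ² + 2·Σcov = 12.66 + 2 × 13.503 = 39.666
α = (7/6)·(1 − 12.66/39.666) = 0.794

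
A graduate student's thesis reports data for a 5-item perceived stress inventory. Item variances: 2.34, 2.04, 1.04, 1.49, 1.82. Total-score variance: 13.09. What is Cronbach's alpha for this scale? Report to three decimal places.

Σσᵢ² = 2.34 + 2.04 + 1.04 + 1.49 + 1.82 = 8.73
α = (k/(k−1))·(1 − Σσᵢ²/σ²_total) = (5/4)·(1 − 8.73/13.09) = 0.416

Cronbach's alpha = 0.416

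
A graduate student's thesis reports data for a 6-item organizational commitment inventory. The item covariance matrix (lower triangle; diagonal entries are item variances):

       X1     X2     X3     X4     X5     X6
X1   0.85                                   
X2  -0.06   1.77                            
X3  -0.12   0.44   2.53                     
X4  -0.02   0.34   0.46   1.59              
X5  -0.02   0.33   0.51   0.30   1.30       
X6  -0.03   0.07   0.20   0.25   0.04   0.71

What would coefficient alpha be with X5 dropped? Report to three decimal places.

Remaining items: X1, X2, X3, X4, X6 (k = 5).
sum of item variances = 0.85 + 1.77 + 2.53 + 1.59 + 0.71 = 7.45
σ²_T = 7.45 + 2 × 1.53 = 10.51
α (item deleted) = (5/4)·(1 − 7.45/10.51) = 0.364

coefficient alpha = 0.364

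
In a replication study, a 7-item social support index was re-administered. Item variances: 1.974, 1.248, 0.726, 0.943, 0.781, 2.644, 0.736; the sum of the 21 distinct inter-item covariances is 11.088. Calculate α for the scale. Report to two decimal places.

α = 0.83

Σσ²ᵢ = 1.974 + 1.248 + 0.726 + 0.943 + 0.781 + 2.644 + 0.736 = 9.052
Sum of distinct covariances = 11.088
Var(T) = Σσ²ᵢ + 2·Σcov = 9.052 + 2 × 11.088 = 31.228
α = (7/6)·(1 − 9.052/31.228) = 0.83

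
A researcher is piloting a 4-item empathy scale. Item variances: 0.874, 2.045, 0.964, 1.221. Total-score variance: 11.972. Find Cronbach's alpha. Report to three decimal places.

sum of item variances = 0.874 + 2.045 + 0.964 + 1.221 = 5.104
α = (k/(k−1))·(1 − sum of item variances/σ²_total) = (4/3)·(1 − 5.104/11.972) = 0.765

Cronbach's alpha = 0.765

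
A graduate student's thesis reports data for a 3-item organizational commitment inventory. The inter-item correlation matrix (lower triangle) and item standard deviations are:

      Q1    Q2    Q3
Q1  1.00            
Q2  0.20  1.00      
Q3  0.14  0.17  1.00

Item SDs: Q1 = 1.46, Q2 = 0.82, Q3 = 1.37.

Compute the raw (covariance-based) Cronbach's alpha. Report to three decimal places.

Cronbach's alpha = 0.349

Σσ²ᵢ = 1.46² + 0.82² + 1.37² = 4.6809
Covariances σ_ij = r_ij · s_i · s_j:
  σ(Q1,Q2) = 0.20 × 1.46 × 0.82 = 0.2394
  σ(Q1,Q3) = 0.14 × 1.46 × 1.37 = 0.2800
  σ(Q2,Q3) = 0.17 × 0.82 × 1.37 = 0.1910
σ²_T = Σσ²ᵢ + 2·Σσ_ij = 4.6809 + 2 × 0.7104 = 6.1017
α = (3/2)·(1 − 4.6809/6.1017) = 0.349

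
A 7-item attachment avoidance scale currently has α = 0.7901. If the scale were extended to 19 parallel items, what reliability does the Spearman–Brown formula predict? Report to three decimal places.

predicted reliability = 0.911

Length factor m = 19/7 = 2.7143
α' = m·α / (1 + (m−1)·α)
   = 19/7 × 0.7901 / (1 + (19/7 − 1) × 0.7901)
   = 2.1446 / 2.3545 = 0.911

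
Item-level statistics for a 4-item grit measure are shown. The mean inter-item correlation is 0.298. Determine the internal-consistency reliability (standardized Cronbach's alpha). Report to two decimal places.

Standardized α = k·r̄ / (1 + (k−1)·r̄) = 4 × 0.298 / (1 + 3 × 0.298)
  = 1.1920 / 1.8940 = 0.63

α = 0.63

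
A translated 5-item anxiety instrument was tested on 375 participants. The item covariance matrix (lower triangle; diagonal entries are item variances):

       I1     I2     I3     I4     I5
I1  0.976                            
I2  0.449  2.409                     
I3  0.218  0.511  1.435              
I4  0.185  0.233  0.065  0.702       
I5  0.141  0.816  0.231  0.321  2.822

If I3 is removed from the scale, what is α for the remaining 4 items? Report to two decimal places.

α = 0.51

Remaining items: I1, I2, I4, I5 (k = 4).
ΣVar(i) = 0.976 + 2.409 + 0.702 + 2.822 = 6.909
total variance = 6.909 + 2 × 2.145 = 11.199
α (item deleted) = (4/3)·(1 − 6.909/11.199) = 0.51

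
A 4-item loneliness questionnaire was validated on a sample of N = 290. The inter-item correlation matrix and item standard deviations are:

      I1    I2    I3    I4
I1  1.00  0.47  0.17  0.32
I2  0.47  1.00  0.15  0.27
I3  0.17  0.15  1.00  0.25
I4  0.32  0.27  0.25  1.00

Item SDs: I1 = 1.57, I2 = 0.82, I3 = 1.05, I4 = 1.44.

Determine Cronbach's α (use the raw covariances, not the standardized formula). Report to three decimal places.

α = 0.581

Σσ²ᵢ = 1.57² + 0.82² + 1.05² + 1.44² = 6.3134
Covariances σ_ij = r_ij · s_i · s_j:
  σ(I1,I2) = 0.47 × 1.57 × 0.82 = 0.6051
  σ(I1,I3) = 0.17 × 1.57 × 1.05 = 0.2802
  σ(I1,I4) = 0.32 × 1.57 × 1.44 = 0.7235
  σ(I2,I3) = 0.15 × 0.82 × 1.05 = 0.1291
  σ(I2,I4) = 0.27 × 0.82 × 1.44 = 0.3188
  σ(I3,I4) = 0.25 × 1.05 × 1.44 = 0.3780
σ²_T = Σσ²ᵢ + 2·Σσ_ij = 6.3134 + 2 × 2.4347 = 11.1828
α = (4/3)·(1 − 6.3134/11.1828) = 0.581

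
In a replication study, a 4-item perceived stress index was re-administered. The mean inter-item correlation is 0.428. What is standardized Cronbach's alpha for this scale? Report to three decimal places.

α = 0.750

Standardized α = k·r̄ / (1 + (k−1)·r̄) = 4 × 0.428 / (1 + 3 × 0.428)
  = 1.7120 / 2.2840 = 0.750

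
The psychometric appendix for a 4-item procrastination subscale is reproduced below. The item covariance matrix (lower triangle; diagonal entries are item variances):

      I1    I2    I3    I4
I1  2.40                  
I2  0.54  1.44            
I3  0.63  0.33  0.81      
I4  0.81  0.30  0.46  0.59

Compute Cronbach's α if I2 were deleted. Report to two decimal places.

α = 0.75

Remaining items: I1, I3, I4 (k = 3).
sum of item variances = 2.40 + 0.81 + 0.59 = 3.80
σ²_total = 3.80 + 2 × 1.90 = 7.60
α (item deleted) = (3/2)·(1 − 3.80/7.60) = 0.75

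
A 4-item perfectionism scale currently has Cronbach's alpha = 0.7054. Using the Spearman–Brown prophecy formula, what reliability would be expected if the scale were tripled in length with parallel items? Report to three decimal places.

Length factor m = 3
α' = m·α / (1 + (m−1)·α)
   = 3 × 0.7054 / (1 + (3 − 1) × 0.7054)
   = 2.1162 / 2.4108 = 0.878

predicted reliability = 0.878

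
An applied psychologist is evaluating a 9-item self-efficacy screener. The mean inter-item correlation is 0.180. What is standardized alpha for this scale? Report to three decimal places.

standardized alpha = 0.664

Standardized α = k·r̄ / (1 + (k−1)·r̄) = 9 × 0.180 / (1 + 8 × 0.180)
  = 1.6200 / 2.4400 = 0.664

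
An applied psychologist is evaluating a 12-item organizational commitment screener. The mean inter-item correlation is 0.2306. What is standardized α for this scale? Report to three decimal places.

α = 0.782

Standardized α = k·r̄ / (1 + (k−1)·r̄) = 12 × 0.2306 / (1 + 11 × 0.2306)
  = 2.7672 / 3.5366 = 0.782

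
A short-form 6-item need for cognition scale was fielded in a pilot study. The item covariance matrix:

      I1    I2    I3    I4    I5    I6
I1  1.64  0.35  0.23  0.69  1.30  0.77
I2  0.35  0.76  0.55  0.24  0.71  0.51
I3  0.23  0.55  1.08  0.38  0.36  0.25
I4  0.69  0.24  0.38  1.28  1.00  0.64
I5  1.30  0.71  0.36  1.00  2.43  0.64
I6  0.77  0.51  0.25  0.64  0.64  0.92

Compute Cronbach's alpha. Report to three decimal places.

Cronbach's alpha = 0.816

Σσ²ᵢ = 1.64 + 0.76 + 1.08 + 1.28 + 2.43 + 0.92 = 8.11
Sum of off-diagonal covariances = 8.62
Var(T) = 8.11 + 2 × 8.62 = 25.35
α = (k/(k−1))·(1 − Σσ²ᵢ/Var(T)) = (6/5)·(1 − 8.11/25.35) = 0.816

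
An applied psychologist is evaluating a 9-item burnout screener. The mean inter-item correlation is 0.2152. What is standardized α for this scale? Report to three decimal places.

standardized α = 0.712

Standardized α = k·r̄ / (1 + (k−1)·r̄) = 9 × 0.2152 / (1 + 8 × 0.2152)
  = 1.9368 / 2.7216 = 0.712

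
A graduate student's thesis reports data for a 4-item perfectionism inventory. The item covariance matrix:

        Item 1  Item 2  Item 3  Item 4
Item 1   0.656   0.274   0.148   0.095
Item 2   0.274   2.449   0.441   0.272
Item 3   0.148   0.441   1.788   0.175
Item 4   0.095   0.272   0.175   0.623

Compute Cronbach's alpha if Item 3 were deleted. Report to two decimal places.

Cronbach's alpha = 0.38

Remaining items: Item 1, Item 2, Item 4 (k = 3).
Σσᵢ² = 0.656 + 2.449 + 0.623 = 3.728
σ²_total = 3.728 + 2 × 0.641 = 5.010
α (item deleted) = (3/2)·(1 − 3.728/5.010) = 0.38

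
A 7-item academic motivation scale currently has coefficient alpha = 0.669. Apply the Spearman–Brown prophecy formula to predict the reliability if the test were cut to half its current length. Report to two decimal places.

predicted reliability = 0.50

Length factor m = 1/2
α' = m·α / (1 − (1−m)·α)
   = 1/2 × 0.669 / (1 − (1 − 1/2) × 0.669)
   = 0.3345 / 0.6655 = 0.50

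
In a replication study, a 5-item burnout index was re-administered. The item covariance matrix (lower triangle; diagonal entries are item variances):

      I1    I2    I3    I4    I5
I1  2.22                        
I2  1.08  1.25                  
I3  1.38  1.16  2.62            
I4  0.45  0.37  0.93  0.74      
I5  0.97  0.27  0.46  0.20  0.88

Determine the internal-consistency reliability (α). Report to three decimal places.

α = 0.817

sum of item variances = 2.22 + 1.25 + 2.62 + 0.74 + 0.88 = 7.71
Σ_{i<j} σ_ij = 7.27
Var(T) = 7.71 + 2 × 7.27 = 22.25
α = (k/(k−1))·(1 − sum of item variances/Var(T)) = (5/4)·(1 − 7.71/22.25) = 0.817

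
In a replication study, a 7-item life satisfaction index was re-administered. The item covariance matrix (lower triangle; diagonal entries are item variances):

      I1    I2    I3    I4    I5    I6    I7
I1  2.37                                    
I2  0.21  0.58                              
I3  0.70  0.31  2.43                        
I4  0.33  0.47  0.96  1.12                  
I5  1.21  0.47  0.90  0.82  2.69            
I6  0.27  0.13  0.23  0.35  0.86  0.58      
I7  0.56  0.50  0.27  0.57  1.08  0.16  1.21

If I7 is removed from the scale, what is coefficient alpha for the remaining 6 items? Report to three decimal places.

α = 0.753

Remaining items: I1, I2, I3, I4, I5, I6 (k = 6).
ΣVar(i) = 2.37 + 0.58 + 2.43 + 1.12 + 2.69 + 0.58 = 9.77
Var(T) = 9.77 + 2 × 8.22 = 26.21
α (item deleted) = (6/5)·(1 − 9.77/26.21) = 0.753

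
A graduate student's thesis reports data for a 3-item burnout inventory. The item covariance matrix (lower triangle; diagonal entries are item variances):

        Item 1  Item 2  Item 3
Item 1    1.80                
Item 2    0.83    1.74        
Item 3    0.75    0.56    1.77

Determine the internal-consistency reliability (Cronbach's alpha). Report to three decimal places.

α = 0.669

sum of item variances = 1.80 + 1.74 + 1.77 = 5.31
Sum of off-diagonal covariances = 2.14
total variance = 5.31 + 2 × 2.14 = 9.59
α = (k/(k−1))·(1 − sum of item variances/total variance) = (3/2)·(1 − 5.31/9.59) = 0.669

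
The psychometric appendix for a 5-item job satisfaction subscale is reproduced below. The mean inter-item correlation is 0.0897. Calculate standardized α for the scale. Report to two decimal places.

α = 0.33

Standardized α = k·r̄ / (1 + (k−1)·r̄) = 5 × 0.0897 / (1 + 4 × 0.0897)
  = 0.4485 / 1.3588 = 0.33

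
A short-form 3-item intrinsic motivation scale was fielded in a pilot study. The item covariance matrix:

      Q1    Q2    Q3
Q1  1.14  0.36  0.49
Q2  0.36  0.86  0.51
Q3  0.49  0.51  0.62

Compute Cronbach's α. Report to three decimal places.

Σσᵢ² = 1.14 + 0.86 + 0.62 = 2.62
Sum of the distinct covariances = 1.36
σ²_T = 2.62 + 2 × 1.36 = 5.34
α = (k/(k−1))·(1 − Σσᵢ²/σ²_T) = (3/2)·(1 − 2.62/5.34) = 0.764

α = 0.764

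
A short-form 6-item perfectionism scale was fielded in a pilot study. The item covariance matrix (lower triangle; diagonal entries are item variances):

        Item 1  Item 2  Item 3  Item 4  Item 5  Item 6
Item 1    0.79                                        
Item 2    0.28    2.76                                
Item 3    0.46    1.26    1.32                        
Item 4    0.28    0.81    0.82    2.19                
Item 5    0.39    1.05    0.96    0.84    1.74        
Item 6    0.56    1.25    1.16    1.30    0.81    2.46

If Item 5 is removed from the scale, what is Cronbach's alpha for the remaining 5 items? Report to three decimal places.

Cronbach's alpha = 0.790

Remaining items: Item 1, Item 2, Item 3, Item 4, Item 6 (k = 5).
Σσᵢ² = 0.79 + 2.76 + 1.32 + 2.19 + 2.46 = 9.52
Var(T) = 9.52 + 2 × 8.18 = 25.88
α (item deleted) = (5/4)·(1 − 9.52/25.88) = 0.790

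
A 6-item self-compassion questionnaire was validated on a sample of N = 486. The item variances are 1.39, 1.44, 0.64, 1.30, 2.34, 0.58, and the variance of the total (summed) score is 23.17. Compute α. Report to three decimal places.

α = 0.802

sum of item variances = 1.39 + 1.44 + 0.64 + 1.30 + 2.34 + 0.58 = 7.69
α = (k/(k−1))·(1 − sum of item variances/total variance) = (6/5)·(1 − 7.69/23.17) = 0.802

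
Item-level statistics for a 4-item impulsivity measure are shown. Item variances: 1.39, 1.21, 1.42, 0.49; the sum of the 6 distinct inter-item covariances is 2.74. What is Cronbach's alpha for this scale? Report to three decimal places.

α = 0.731

Σσᵢ² = 1.39 + 1.21 + 1.42 + 0.49 = 4.51
Sum of distinct covariances = 2.74
total variance = Σσᵢ² + 2·Σcov = 4.51 + 2 × 2.74 = 9.99
α = (4/3)·(1 − 4.51/9.99) = 0.731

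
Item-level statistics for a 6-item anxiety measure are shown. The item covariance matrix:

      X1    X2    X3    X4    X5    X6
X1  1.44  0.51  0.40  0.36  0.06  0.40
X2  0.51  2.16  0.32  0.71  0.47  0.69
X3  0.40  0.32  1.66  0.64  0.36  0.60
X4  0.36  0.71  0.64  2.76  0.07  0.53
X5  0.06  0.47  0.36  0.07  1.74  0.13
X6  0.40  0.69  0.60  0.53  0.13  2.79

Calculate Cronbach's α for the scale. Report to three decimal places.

α = 0.599

ΣVar(i) = 1.44 + 2.16 + 1.66 + 2.76 + 1.74 + 2.79 = 12.55
Sum of the distinct covariances = 6.25
total variance = 12.55 + 2 × 6.25 = 25.05
α = (k/(k−1))·(1 − ΣVar(i)/total variance) = (6/5)·(1 − 12.55/25.05) = 0.599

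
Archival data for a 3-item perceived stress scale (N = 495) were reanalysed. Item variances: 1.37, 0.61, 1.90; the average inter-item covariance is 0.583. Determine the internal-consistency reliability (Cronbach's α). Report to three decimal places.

ΣVar(i) = 1.37 + 0.61 + 1.90 = 3.88
Sum of the 3 distinct covariances = 3 × 0.583 = 1.749
σ²_total = ΣVar(i) + 2·Σcov = 3.88 + 2 × 1.749 = 7.378
α = (3/2)·(1 − 3.88/7.378) = 0.711

Cronbach's α = 0.711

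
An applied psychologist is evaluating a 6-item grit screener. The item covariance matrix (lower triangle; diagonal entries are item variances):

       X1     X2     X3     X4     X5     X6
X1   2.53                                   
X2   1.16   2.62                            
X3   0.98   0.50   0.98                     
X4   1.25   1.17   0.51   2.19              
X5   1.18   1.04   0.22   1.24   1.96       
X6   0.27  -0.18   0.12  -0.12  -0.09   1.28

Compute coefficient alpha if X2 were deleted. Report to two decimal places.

α = 0.69

Remaining items: X1, X3, X4, X5, X6 (k = 5).
ΣVar(i) = 2.53 + 0.98 + 2.19 + 1.96 + 1.28 = 8.94
σ²_total = 8.94 + 2 × 5.56 = 20.06
α (item deleted) = (5/4)·(1 − 8.94/20.06) = 0.69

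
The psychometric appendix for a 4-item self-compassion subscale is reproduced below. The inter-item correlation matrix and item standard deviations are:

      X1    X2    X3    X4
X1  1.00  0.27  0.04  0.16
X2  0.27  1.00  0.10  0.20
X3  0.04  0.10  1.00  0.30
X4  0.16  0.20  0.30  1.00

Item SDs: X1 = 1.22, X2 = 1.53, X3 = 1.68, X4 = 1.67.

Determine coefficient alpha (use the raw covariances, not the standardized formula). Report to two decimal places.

Σσ²ᵢ = 1.22² + 1.53² + 1.68² + 1.67² = 9.4406
Covariances σ_ij = r_ij · s_i · s_j:
  σ(X1,X2) = 0.27 × 1.22 × 1.53 = 0.5040
  σ(X1,X3) = 0.04 × 1.22 × 1.68 = 0.0820
  σ(X1,X4) = 0.16 × 1.22 × 1.67 = 0.3260
  σ(X2,X3) = 0.10 × 1.53 × 1.68 = 0.2570
  σ(X2,X4) = 0.20 × 1.53 × 1.67 = 0.5110
  σ(X3,X4) = 0.30 × 1.68 × 1.67 = 0.8417
σ²_T = Σσ²ᵢ + 2·Σσ_ij = 9.4406 + 2 × 2.5217 = 14.4840
α = (4/3)·(1 − 9.4406/14.4840) = 0.46

α = 0.46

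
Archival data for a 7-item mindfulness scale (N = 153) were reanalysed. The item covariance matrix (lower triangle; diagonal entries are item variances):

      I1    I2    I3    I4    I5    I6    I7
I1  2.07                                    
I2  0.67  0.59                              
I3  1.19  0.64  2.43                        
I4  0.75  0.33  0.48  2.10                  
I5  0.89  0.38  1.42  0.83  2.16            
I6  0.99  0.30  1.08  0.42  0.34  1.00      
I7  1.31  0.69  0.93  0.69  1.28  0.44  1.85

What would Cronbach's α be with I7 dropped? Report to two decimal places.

Remaining items: I1, I2, I3, I4, I5, I6 (k = 6).
sum of item variances = 2.07 + 0.59 + 2.43 + 2.10 + 2.16 + 1.00 = 10.35
σ²_total = 10.35 + 2 × 10.71 = 31.77
α (item deleted) = (6/5)·(1 − 10.35/31.77) = 0.81

Cronbach's α = 0.81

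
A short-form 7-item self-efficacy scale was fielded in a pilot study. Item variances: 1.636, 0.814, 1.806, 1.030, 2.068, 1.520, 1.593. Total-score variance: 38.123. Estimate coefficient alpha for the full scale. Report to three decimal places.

α = 0.846

ΣVar(i) = 1.636 + 0.814 + 1.806 + 1.030 + 2.068 + 1.520 + 1.593 = 10.467
α = (k/(k−1))·(1 − ΣVar(i)/σ²_T) = (7/6)·(1 − 10.467/38.123) = 0.846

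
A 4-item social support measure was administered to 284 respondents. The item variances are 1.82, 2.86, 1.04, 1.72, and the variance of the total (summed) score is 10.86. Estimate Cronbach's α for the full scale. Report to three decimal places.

Cronbach's α = 0.420

sum of item variances = 1.82 + 2.86 + 1.04 + 1.72 = 7.44
α = (k/(k−1))·(1 − sum of item variances/Var(T)) = (4/3)·(1 − 7.44/10.86) = 0.420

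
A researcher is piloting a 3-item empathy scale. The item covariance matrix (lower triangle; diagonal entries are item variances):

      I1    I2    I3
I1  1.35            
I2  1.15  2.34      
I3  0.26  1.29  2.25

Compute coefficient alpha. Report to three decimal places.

coefficient alpha = 0.714

Σσᵢ² = 1.35 + 2.34 + 2.25 = 5.94
Σ_{i<j} σ_ij = 2.70
σ²_T = 5.94 + 2 × 2.70 = 11.34
α = (k/(k−1))·(1 − Σσᵢ²/σ²_T) = (3/2)·(1 − 5.94/11.34) = 0.714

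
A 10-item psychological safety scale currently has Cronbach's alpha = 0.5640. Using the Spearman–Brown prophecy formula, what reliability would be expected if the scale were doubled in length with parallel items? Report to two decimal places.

Length factor m = 2
α' = m·α / (1 + (m−1)·α)
   = 2 × 0.5640 / (1 + (2 − 1) × 0.5640)
   = 1.1280 / 1.5640 = 0.72

predicted reliability = 0.72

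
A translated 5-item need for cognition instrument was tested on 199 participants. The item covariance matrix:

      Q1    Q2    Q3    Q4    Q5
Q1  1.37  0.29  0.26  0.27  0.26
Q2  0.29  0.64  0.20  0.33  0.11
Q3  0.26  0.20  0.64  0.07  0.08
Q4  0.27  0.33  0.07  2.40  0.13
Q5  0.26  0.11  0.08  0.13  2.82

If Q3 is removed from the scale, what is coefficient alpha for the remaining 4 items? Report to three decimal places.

α = 0.370

Remaining items: Q1, Q2, Q4, Q5 (k = 4).
sum of item variances = 1.37 + 0.64 + 2.40 + 2.82 = 7.23
total variance = 7.23 + 2 × 1.39 = 10.01
α (item deleted) = (4/3)·(1 − 7.23/10.01) = 0.370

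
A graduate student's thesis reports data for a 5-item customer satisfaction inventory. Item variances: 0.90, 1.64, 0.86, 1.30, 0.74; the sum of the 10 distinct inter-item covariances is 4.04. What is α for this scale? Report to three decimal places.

α = 0.747

sum of item variances = 0.90 + 1.64 + 0.86 + 1.30 + 0.74 = 5.44
Sum of distinct covariances = 4.04
Var(T) = sum of item variances + 2·Σcov = 5.44 + 2 × 4.04 = 13.52
α = (5/4)·(1 − 5.44/13.52) = 0.747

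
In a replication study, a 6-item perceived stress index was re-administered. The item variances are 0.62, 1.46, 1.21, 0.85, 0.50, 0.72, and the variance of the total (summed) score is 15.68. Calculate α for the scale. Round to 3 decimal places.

α = 0.790

ΣVar(i) = 0.62 + 1.46 + 1.21 + 0.85 + 0.50 + 0.72 = 5.36
α = (k/(k−1))·(1 − ΣVar(i)/σ²_T) = (6/5)·(1 − 5.36/15.68) = 0.790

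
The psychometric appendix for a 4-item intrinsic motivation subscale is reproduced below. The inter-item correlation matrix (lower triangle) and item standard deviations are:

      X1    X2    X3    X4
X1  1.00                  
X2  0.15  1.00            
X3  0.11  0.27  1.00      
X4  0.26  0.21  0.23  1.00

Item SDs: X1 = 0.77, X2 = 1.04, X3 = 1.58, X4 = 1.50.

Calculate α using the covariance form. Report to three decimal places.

Σσ²ᵢ = 0.77² + 1.04² + 1.58² + 1.50² = 6.4209
Covariances σ_ij = r_ij · s_i · s_j:
  σ(X1,X2) = 0.15 × 0.77 × 1.04 = 0.1201
  σ(X1,X3) = 0.11 × 0.77 × 1.58 = 0.1338
  σ(X1,X4) = 0.26 × 0.77 × 1.50 = 0.3003
  σ(X2,X3) = 0.27 × 1.04 × 1.58 = 0.4437
  σ(X2,X4) = 0.21 × 1.04 × 1.50 = 0.3276
  σ(X3,X4) = 0.23 × 1.58 × 1.50 = 0.5451
σ²_T = Σσ²ᵢ + 2·Σσ_ij = 6.4209 + 2 × 1.8706 = 10.1621
α = (4/3)·(1 − 6.4209/10.1621) = 0.491

α = 0.491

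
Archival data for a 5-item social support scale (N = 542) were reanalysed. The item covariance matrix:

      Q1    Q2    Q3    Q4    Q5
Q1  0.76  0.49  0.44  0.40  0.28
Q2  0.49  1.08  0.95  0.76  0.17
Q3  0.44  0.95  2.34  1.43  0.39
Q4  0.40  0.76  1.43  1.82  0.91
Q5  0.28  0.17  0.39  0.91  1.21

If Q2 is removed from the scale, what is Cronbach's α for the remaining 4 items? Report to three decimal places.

Cronbach's α = 0.742

Remaining items: Q1, Q3, Q4, Q5 (k = 4).
Σσ²ᵢ = 0.76 + 2.34 + 1.82 + 1.21 = 6.13
σ²_T = 6.13 + 2 × 3.85 = 13.83
α (item deleted) = (4/3)·(1 − 6.13/13.83) = 0.742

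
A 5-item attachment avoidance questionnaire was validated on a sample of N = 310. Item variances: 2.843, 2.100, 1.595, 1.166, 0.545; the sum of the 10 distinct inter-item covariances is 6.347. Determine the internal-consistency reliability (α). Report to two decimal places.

ΣVar(i) = 2.843 + 2.100 + 1.595 + 1.166 + 0.545 = 8.249
Sum of distinct covariances = 6.347
σ²_total = ΣVar(i) + 2·Σcov = 8.249 + 2 × 6.347 = 20.943
α = (5/4)·(1 − 8.249/20.943) = 0.76

α = 0.76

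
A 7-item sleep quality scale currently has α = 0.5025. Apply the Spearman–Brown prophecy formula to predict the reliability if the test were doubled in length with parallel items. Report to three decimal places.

predicted reliability = 0.669

Length factor m = 2
α' = m·α / (1 + (m−1)·α)
   = 2 × 0.5025 / (1 + (2 − 1) × 0.5025)
   = 1.0050 / 1.5025 = 0.669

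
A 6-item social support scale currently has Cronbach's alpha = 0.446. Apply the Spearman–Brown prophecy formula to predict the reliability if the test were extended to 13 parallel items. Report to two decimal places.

Length factor m = 13/6 = 2.1667
α' = m·α / (1 + (m−1)·α)
   = 13/6 × 0.446 / (1 + (13/6 − 1) × 0.446)
   = 0.9663 / 1.5203 = 0.64

predicted reliability = 0.64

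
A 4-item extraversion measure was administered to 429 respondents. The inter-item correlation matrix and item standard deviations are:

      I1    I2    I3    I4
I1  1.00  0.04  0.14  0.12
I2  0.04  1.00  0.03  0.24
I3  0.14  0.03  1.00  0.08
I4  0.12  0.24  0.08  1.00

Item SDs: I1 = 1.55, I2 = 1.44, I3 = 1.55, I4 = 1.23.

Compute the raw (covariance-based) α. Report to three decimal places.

α = 0.315

Σσ²ᵢ = 1.55² + 1.44² + 1.55² + 1.23² = 8.3915
Covariances σ_ij = r_ij · s_i · s_j:
  σ(I1,I2) = 0.04 × 1.55 × 1.44 = 0.0893
  σ(I1,I3) = 0.14 × 1.55 × 1.55 = 0.3364
  σ(I1,I4) = 0.12 × 1.55 × 1.23 = 0.2288
  σ(I2,I3) = 0.03 × 1.44 × 1.55 = 0.0670
  σ(I2,I4) = 0.24 × 1.44 × 1.23 = 0.4251
  σ(I3,I4) = 0.08 × 1.55 × 1.23 = 0.1525
σ²_T = Σσ²ᵢ + 2·Σσ_ij = 8.3915 + 2 × 1.2991 = 10.9897
α = (4/3)·(1 − 8.3915/10.9897) = 0.315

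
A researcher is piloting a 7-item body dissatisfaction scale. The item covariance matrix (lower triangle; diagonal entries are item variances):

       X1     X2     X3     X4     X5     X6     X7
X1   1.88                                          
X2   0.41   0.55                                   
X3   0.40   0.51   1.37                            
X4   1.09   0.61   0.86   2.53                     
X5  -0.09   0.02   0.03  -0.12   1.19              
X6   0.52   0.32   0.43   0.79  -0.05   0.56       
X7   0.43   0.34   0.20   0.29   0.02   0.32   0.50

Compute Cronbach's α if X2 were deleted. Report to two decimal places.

Cronbach's α = 0.67

Remaining items: X1, X3, X4, X5, X6, X7 (k = 6).
sum of item variances = 1.88 + 1.37 + 2.53 + 1.19 + 0.56 + 0.50 = 8.03
total variance = 8.03 + 2 × 5.12 = 18.27
α (item deleted) = (6/5)·(1 − 8.03/18.27) = 0.67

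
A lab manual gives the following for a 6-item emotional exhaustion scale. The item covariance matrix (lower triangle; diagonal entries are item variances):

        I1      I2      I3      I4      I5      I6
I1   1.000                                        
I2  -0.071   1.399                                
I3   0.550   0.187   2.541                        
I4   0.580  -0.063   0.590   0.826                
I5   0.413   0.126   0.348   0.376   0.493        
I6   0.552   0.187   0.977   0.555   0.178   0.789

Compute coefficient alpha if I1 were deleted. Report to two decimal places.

coefficient alpha = 0.67

Remaining items: I2, I3, I4, I5, I6 (k = 5).
ΣVar(i) = 1.399 + 2.541 + 0.826 + 0.493 + 0.789 = 6.048
σ²_total = 6.048 + 2 × 3.461 = 12.970
α (item deleted) = (5/4)·(1 − 6.048/12.970) = 0.67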